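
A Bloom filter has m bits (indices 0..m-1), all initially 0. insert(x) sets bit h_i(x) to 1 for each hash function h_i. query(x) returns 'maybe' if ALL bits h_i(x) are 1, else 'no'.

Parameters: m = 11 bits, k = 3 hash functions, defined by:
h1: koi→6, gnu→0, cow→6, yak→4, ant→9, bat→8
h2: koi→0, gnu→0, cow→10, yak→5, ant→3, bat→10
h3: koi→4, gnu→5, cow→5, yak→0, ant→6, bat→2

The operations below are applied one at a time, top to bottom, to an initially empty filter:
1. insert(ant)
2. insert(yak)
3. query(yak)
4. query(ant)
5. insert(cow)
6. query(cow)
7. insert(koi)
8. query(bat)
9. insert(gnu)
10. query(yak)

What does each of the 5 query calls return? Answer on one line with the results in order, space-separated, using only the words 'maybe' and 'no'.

Start: bits=00000000000
Op 1: insert ant -> sets bits 3 6 9 -> bits=00010010010
Op 2: insert yak -> sets bits 0 4 5 -> bits=10011110010
Op 3: query yak -> checks bit0=1, bit4=1, bit5=1 (all 1) -> maybe
Op 4: query ant -> checks bit3=1, bit6=1, bit9=1 (all 1) -> maybe
Op 5: insert cow -> sets bits 5 6 10 -> bits=10011110011
Op 6: query cow -> checks bit5=1, bit6=1, bit10=1 (all 1) -> maybe
Op 7: insert koi -> sets bits 0 4 6 -> bits=10011110011
Op 8: query bat -> checks bit2=0, bit8=0, bit10=1 (has a 0) -> no
Op 9: insert gnu -> sets bits 0 5 -> bits=10011110011
Op 10: query yak -> checks bit0=1, bit4=1, bit5=1 (all 1) -> maybe
Query results in order: maybe maybe maybe no maybe

Answer: maybe maybe maybe no maybe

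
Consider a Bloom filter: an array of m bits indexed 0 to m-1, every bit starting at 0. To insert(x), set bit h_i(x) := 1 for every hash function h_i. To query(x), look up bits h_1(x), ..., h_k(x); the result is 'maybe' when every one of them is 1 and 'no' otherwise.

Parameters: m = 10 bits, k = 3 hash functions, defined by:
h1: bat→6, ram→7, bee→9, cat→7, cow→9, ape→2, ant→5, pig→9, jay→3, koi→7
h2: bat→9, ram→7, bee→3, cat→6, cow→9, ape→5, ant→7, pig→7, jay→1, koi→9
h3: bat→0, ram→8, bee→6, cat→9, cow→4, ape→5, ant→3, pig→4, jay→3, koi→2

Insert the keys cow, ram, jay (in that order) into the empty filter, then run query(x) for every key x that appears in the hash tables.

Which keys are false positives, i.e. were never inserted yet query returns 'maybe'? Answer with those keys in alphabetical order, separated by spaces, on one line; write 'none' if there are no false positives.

Start: bits=0000000000
After insert 'cow': sets bits 4 9 -> bits=0000100001
After insert 'ram': sets bits 7 8 -> bits=0000100111
After insert 'jay': sets bits 1 3 -> bits=0101100111
Not inserted: ant ape bat bee cat koi pig — query each against bits=0101100111:
query ant: checks bit3=1, bit5=0, bit7=1 (has a 0) -> no => not a false positive
query ape: checks bit2=0, bit5=0 (has a 0) -> no => not a false positive
query bat: checks bit0=0, bit6=0, bit9=1 (has a 0) -> no => not a false positive
query bee: checks bit3=1, bit6=0, bit9=1 (has a 0) -> no => not a false positive
query cat: checks bit6=0, bit7=1, bit9=1 (has a 0) -> no => not a false positive
query koi: checks bit2=0, bit7=1, bit9=1 (has a 0) -> no => not a false positive
query pig: checks bit4=1, bit7=1, bit9=1 (all 1) -> maybe => FALSE POSITIVE
False positives (alphabetical): pig

Answer: pig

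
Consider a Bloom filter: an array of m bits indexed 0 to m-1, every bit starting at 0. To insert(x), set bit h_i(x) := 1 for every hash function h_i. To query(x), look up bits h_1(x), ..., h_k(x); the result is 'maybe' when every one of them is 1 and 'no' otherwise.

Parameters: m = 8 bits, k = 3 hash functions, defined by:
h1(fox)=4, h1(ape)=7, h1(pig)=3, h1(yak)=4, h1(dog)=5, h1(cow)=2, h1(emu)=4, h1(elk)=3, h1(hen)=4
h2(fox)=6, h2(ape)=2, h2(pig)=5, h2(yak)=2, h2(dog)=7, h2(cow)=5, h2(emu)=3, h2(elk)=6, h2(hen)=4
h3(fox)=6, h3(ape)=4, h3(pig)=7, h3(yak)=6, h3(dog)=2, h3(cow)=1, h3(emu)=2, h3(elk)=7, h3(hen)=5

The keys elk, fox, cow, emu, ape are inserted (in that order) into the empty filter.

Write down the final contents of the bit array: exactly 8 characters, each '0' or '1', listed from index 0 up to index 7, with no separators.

Answer: 01111111

Derivation:
Start: bits=00000000
After insert 'elk': sets bits 3 6 7 -> bits=00010011
After insert 'fox': sets bits 4 6 -> bits=00011011
After insert 'cow': sets bits 1 2 5 -> bits=01111111
After insert 'emu': sets bits 2 3 4 -> bits=01111111
After insert 'ape': sets bits 2 4 7 -> bits=01111111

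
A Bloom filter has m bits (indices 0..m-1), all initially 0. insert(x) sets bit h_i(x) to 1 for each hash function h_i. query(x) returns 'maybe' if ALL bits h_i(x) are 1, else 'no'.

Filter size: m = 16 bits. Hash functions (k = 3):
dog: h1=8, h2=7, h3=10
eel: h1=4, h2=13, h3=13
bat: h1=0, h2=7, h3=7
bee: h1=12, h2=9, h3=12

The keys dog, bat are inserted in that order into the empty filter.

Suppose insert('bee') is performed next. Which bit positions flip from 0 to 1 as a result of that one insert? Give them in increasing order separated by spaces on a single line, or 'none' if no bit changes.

Start: bits=0000000000000000
After insert 'dog': sets bits 7 8 10 -> bits=0000000110100000
After insert 'bat': sets bits 0 7 -> bits=1000000110100000
insert 'bee' would touch bits 9 12; currently bit9=0, bit12=0
Bits that are 0 among those (would change 0->1): 9 12

Answer: 9 12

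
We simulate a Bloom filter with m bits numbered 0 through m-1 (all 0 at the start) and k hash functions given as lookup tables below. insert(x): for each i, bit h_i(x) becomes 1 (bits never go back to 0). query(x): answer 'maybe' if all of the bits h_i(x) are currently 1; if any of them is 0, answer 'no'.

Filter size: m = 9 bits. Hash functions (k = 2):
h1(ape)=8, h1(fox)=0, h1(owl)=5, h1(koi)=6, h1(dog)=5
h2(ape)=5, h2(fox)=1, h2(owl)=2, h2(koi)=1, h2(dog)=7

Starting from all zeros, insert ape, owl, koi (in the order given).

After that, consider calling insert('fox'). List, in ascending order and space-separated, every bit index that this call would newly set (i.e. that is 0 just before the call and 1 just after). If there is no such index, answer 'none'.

Answer: 0

Derivation:
Start: bits=000000000
After insert 'ape': sets bits 5 8 -> bits=000001001
After insert 'owl': sets bits 2 5 -> bits=001001001
After insert 'koi': sets bits 1 6 -> bits=011001101
insert 'fox' would touch bits 0 1; currently bit0=0, bit1=1
Bits that are 0 among those (would change 0->1): 0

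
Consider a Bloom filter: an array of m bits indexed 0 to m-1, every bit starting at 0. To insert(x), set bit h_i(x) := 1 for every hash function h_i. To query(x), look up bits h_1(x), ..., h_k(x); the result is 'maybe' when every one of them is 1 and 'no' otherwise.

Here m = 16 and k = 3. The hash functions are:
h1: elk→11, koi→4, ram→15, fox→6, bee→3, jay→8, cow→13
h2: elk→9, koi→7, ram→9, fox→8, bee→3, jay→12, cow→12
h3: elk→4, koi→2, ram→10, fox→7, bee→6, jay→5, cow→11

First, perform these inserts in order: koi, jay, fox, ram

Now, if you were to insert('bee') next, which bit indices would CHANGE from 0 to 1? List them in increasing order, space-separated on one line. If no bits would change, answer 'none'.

Start: bits=0000000000000000
After insert 'koi': sets bits 2 4 7 -> bits=0010100100000000
After insert 'jay': sets bits 5 8 12 -> bits=0010110110001000
After insert 'fox': sets bits 6 7 8 -> bits=0010111110001000
After insert 'ram': sets bits 9 10 15 -> bits=0010111111101001
insert 'bee' would touch bits 3 6; currently bit3=0, bit6=1
Bits that are 0 among those (would change 0->1): 3

Answer: 3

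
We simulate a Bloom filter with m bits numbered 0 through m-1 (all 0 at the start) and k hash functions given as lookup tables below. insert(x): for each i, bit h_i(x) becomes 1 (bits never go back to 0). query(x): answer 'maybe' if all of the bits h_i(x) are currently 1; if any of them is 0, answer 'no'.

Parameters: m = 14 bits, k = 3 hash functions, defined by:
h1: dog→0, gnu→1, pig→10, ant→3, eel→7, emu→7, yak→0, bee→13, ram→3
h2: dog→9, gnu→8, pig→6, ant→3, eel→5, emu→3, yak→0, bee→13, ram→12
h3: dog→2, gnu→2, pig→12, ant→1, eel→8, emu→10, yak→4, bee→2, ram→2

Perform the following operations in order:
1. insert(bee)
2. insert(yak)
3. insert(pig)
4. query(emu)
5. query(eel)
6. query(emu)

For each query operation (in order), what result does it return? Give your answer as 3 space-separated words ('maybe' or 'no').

Start: bits=00000000000000
Op 1: insert bee -> sets bits 2 13 -> bits=00100000000001
Op 2: insert yak -> sets bits 0 4 -> bits=10101000000001
Op 3: insert pig -> sets bits 6 10 12 -> bits=10101010001011
Op 4: query emu -> checks bit3=0, bit7=0, bit10=1 (has a 0) -> no
Op 5: query eel -> checks bit5=0, bit7=0, bit8=0 (has a 0) -> no
Op 6: query emu -> checks bit3=0, bit7=0, bit10=1 (has a 0) -> no
Query results in order: no no no

Answer: no no no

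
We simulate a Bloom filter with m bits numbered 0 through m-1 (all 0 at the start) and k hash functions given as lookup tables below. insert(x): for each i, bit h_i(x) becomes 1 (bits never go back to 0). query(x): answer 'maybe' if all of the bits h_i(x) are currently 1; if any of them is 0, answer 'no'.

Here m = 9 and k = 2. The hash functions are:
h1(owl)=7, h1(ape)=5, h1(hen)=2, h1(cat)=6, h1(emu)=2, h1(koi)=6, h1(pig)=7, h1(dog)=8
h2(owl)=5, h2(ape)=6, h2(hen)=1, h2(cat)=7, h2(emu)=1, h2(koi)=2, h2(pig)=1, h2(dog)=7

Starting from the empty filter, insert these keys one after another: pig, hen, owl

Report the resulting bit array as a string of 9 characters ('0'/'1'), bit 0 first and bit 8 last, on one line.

Start: bits=000000000
After insert 'pig': sets bits 1 7 -> bits=010000010
After insert 'hen': sets bits 1 2 -> bits=011000010
After insert 'owl': sets bits 5 7 -> bits=011001010

Answer: 011001010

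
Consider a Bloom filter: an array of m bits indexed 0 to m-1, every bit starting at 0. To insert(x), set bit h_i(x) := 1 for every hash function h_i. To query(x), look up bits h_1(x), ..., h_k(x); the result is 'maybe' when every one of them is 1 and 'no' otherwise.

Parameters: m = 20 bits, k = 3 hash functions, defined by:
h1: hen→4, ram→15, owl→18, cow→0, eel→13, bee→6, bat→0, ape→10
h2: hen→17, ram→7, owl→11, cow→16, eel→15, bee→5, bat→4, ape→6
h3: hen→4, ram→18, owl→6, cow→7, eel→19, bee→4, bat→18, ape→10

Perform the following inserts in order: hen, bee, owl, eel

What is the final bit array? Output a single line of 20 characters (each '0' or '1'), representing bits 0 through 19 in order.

Start: bits=00000000000000000000
After insert 'hen': sets bits 4 17 -> bits=00001000000000000100
After insert 'bee': sets bits 4 5 6 -> bits=00001110000000000100
After insert 'owl': sets bits 6 11 18 -> bits=00001110000100000110
After insert 'eel': sets bits 13 15 19 -> bits=00001110000101010111

Answer: 00001110000101010111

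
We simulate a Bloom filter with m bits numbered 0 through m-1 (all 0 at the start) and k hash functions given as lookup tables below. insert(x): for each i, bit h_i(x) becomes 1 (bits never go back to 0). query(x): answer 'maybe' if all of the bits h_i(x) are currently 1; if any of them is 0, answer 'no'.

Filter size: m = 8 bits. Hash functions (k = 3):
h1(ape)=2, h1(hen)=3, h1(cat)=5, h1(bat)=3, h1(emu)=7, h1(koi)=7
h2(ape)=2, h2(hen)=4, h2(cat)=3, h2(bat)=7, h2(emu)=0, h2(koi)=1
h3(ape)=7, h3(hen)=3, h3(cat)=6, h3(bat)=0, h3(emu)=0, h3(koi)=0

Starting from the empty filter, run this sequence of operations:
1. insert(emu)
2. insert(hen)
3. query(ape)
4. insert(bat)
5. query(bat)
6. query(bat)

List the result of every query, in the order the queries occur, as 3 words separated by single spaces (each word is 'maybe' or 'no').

Answer: no maybe maybe

Derivation:
Start: bits=00000000
Op 1: insert emu -> sets bits 0 7 -> bits=10000001
Op 2: insert hen -> sets bits 3 4 -> bits=10011001
Op 3: query ape -> checks bit2=0, bit7=1 (has a 0) -> no
Op 4: insert bat -> sets bits 0 3 7 -> bits=10011001
Op 5: query bat -> checks bit0=1, bit3=1, bit7=1 (all 1) -> maybe
Op 6: query bat -> checks bit0=1, bit3=1, bit7=1 (all 1) -> maybe
Query results in order: no maybe maybe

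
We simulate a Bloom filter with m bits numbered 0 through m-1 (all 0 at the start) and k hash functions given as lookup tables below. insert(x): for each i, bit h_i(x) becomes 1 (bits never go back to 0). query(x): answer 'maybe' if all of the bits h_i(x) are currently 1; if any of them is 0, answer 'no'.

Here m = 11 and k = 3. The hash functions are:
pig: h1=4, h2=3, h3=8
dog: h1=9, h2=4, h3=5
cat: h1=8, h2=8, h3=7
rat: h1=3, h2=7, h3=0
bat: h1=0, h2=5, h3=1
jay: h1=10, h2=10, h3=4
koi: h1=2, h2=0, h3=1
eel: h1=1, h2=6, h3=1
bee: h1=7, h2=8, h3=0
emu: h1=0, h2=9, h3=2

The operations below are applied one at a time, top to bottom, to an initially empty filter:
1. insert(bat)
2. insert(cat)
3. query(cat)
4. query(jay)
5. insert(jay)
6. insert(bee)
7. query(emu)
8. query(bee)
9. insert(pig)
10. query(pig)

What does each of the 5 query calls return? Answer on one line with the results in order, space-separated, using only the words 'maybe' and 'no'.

Start: bits=00000000000
Op 1: insert bat -> sets bits 0 1 5 -> bits=11000100000
Op 2: insert cat -> sets bits 7 8 -> bits=11000101100
Op 3: query cat -> checks bit7=1, bit8=1 (all 1) -> maybe
Op 4: query jay -> checks bit4=0, bit10=0 (has a 0) -> no
Op 5: insert jay -> sets bits 4 10 -> bits=11001101101
Op 6: insert bee -> sets bits 0 7 8 -> bits=11001101101
Op 7: query emu -> checks bit0=1, bit2=0, bit9=0 (has a 0) -> no
Op 8: query bee -> checks bit0=1, bit7=1, bit8=1 (all 1) -> maybe
Op 9: insert pig -> sets bits 3 4 8 -> bits=11011101101
Op 10: query pig -> checks bit3=1, bit4=1, bit8=1 (all 1) -> maybe
Query results in order: maybe no no maybe maybe

Answer: maybe no no maybe maybe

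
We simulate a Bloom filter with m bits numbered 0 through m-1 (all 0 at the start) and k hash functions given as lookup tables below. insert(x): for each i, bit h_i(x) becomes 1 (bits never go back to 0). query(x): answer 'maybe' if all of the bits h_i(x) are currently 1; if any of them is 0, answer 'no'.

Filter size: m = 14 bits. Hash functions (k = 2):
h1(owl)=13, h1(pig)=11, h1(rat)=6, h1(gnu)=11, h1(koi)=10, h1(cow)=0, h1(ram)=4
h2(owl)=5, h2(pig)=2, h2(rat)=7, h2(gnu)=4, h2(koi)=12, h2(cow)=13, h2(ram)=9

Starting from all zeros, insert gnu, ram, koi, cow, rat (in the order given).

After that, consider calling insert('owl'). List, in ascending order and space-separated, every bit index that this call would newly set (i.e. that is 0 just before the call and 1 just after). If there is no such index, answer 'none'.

Start: bits=00000000000000
After insert 'gnu': sets bits 4 11 -> bits=00001000000100
After insert 'ram': sets bits 4 9 -> bits=00001000010100
After insert 'koi': sets bits 10 12 -> bits=00001000011110
After insert 'cow': sets bits 0 13 -> bits=10001000011111
After insert 'rat': sets bits 6 7 -> bits=10001011011111
insert 'owl' would touch bits 5 13; currently bit5=0, bit13=1
Bits that are 0 among those (would change 0->1): 5

Answer: 5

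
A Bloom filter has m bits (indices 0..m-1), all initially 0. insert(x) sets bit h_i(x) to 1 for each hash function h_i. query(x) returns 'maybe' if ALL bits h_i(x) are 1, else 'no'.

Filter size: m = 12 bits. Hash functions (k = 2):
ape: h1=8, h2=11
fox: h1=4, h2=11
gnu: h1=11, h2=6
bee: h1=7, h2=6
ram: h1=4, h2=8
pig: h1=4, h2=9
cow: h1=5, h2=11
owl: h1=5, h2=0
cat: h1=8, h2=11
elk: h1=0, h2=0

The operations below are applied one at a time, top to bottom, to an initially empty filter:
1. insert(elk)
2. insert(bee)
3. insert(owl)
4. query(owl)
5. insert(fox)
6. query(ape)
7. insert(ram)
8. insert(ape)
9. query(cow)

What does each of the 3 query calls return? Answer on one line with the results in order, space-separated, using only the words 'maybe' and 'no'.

Answer: maybe no maybe

Derivation:
Start: bits=000000000000
Op 1: insert elk -> sets bits 0 -> bits=100000000000
Op 2: insert bee -> sets bits 6 7 -> bits=100000110000
Op 3: insert owl -> sets bits 0 5 -> bits=100001110000
Op 4: query owl -> checks bit0=1, bit5=1 (all 1) -> maybe
Op 5: insert fox -> sets bits 4 11 -> bits=100011110001
Op 6: query ape -> checks bit8=0, bit11=1 (has a 0) -> no
Op 7: insert ram -> sets bits 4 8 -> bits=100011111001
Op 8: insert ape -> sets bits 8 11 -> bits=100011111001
Op 9: query cow -> checks bit5=1, bit11=1 (all 1) -> maybe
Query results in order: maybe no maybe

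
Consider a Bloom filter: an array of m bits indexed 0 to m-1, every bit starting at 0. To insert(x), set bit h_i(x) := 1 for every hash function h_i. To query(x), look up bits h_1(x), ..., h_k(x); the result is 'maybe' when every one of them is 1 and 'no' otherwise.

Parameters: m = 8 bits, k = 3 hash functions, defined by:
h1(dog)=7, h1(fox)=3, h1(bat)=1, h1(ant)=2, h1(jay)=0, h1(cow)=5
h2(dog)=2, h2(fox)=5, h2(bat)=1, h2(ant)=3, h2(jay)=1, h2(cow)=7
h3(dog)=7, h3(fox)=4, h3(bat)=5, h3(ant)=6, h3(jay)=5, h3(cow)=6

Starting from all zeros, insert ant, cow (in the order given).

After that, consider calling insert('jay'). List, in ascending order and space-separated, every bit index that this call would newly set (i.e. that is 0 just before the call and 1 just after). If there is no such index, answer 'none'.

Start: bits=00000000
After insert 'ant': sets bits 2 3 6 -> bits=00110010
After insert 'cow': sets bits 5 6 7 -> bits=00110111
insert 'jay' would touch bits 0 1 5; currently bit0=0, bit1=0, bit5=1
Bits that are 0 among those (would change 0->1): 0 1

Answer: 0 1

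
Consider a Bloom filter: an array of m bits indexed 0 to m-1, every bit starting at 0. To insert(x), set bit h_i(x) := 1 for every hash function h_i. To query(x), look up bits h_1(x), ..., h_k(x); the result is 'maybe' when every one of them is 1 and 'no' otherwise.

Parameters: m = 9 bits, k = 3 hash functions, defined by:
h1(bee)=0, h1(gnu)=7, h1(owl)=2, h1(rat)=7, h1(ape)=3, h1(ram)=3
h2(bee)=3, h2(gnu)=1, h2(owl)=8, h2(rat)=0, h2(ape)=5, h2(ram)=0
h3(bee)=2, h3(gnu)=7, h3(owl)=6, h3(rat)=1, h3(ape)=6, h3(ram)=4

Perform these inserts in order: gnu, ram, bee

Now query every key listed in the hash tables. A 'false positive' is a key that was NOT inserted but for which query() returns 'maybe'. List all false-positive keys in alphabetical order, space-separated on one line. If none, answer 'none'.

Start: bits=000000000
After insert 'gnu': sets bits 1 7 -> bits=010000010
After insert 'ram': sets bits 0 3 4 -> bits=110110010
After insert 'bee': sets bits 0 2 3 -> bits=111110010
Not inserted: ape owl rat — query each against bits=111110010:
query ape: checks bit3=1, bit5=0, bit6=0 (has a 0) -> no => not a false positive
query owl: checks bit2=1, bit6=0, bit8=0 (has a 0) -> no => not a false positive
query rat: checks bit0=1, bit1=1, bit7=1 (all 1) -> maybe => FALSE POSITIVE
False positives (alphabetical): rat

Answer: rat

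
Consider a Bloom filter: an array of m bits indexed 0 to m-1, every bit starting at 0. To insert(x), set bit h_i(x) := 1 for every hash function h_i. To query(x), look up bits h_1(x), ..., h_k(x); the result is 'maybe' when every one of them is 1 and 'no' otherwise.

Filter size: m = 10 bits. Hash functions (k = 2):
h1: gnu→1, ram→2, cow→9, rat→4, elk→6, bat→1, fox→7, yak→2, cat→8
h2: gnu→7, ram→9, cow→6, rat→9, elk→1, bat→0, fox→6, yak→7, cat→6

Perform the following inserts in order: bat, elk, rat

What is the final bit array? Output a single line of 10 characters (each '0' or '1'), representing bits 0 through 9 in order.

Start: bits=0000000000
After insert 'bat': sets bits 0 1 -> bits=1100000000
After insert 'elk': sets bits 1 6 -> bits=1100001000
After insert 'rat': sets bits 4 9 -> bits=1100101001

Answer: 1100101001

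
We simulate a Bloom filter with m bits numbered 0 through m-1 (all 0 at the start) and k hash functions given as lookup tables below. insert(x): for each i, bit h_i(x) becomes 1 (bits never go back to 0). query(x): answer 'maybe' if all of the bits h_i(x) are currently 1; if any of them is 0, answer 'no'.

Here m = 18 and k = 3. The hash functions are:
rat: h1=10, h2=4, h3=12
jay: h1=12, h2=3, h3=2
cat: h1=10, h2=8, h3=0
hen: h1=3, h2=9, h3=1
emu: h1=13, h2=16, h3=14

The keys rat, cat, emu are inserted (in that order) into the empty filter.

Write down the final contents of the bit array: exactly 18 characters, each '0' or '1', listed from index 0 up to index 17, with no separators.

Start: bits=000000000000000000
After insert 'rat': sets bits 4 10 12 -> bits=000010000010100000
After insert 'cat': sets bits 0 8 10 -> bits=100010001010100000
After insert 'emu': sets bits 13 14 16 -> bits=100010001010111010

Answer: 100010001010111010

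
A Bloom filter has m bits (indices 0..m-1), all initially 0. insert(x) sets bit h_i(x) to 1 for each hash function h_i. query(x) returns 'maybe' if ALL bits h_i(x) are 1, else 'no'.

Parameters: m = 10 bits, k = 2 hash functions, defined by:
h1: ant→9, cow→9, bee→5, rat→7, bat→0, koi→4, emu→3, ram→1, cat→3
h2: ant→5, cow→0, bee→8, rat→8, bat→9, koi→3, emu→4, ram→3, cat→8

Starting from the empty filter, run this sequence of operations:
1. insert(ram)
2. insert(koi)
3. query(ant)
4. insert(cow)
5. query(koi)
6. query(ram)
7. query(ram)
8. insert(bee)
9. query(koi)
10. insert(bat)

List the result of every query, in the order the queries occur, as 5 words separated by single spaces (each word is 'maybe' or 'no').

Answer: no maybe maybe maybe maybe

Derivation:
Start: bits=0000000000
Op 1: insert ram -> sets bits 1 3 -> bits=0101000000
Op 2: insert koi -> sets bits 3 4 -> bits=0101100000
Op 3: query ant -> checks bit5=0, bit9=0 (has a 0) -> no
Op 4: insert cow -> sets bits 0 9 -> bits=1101100001
Op 5: query koi -> checks bit3=1, bit4=1 (all 1) -> maybe
Op 6: query ram -> checks bit1=1, bit3=1 (all 1) -> maybe
Op 7: query ram -> checks bit1=1, bit3=1 (all 1) -> maybe
Op 8: insert bee -> sets bits 5 8 -> bits=1101110011
Op 9: query koi -> checks bit3=1, bit4=1 (all 1) -> maybe
Op 10: insert bat -> sets bits 0 9 -> bits=1101110011
Query results in order: no maybe maybe maybe maybe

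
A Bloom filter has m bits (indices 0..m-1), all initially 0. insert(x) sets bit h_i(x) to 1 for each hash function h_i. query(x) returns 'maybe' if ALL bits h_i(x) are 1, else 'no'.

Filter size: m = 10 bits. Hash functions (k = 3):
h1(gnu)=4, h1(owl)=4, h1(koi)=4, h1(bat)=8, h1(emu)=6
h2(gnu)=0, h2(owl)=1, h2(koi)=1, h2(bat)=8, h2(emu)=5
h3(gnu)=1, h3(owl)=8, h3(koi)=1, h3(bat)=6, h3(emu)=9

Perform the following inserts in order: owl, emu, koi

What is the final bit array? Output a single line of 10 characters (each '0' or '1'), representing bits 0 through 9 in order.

Start: bits=0000000000
After insert 'owl': sets bits 1 4 8 -> bits=0100100010
After insert 'emu': sets bits 5 6 9 -> bits=0100111011
After insert 'koi': sets bits 1 4 -> bits=0100111011

Answer: 0100111011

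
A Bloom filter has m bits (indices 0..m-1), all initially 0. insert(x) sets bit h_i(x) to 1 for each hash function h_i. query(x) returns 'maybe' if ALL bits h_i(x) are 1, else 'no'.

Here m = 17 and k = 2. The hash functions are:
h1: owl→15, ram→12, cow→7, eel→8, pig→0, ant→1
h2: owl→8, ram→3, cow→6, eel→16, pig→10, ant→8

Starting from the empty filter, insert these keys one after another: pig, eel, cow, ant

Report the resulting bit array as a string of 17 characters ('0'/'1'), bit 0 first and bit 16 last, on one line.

Answer: 11000011101000001

Derivation:
Start: bits=00000000000000000
After insert 'pig': sets bits 0 10 -> bits=10000000001000000
After insert 'eel': sets bits 8 16 -> bits=10000000101000001
After insert 'cow': sets bits 6 7 -> bits=10000011101000001
After insert 'ant': sets bits 1 8 -> bits=11000011101000001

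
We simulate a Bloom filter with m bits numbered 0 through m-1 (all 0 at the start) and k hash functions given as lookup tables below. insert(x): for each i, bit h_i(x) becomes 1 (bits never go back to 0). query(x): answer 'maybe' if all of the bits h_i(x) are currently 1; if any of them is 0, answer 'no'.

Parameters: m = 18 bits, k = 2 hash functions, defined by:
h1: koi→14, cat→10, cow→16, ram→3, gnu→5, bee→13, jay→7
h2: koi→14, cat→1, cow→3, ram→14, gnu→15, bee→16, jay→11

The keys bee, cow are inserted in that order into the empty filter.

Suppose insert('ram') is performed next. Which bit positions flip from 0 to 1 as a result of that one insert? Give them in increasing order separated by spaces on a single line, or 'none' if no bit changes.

Answer: 14

Derivation:
Start: bits=000000000000000000
After insert 'bee': sets bits 13 16 -> bits=000000000000010010
After insert 'cow': sets bits 3 16 -> bits=000100000000010010
insert 'ram' would touch bits 3 14; currently bit3=1, bit14=0
Bits that are 0 among those (would change 0->1): 14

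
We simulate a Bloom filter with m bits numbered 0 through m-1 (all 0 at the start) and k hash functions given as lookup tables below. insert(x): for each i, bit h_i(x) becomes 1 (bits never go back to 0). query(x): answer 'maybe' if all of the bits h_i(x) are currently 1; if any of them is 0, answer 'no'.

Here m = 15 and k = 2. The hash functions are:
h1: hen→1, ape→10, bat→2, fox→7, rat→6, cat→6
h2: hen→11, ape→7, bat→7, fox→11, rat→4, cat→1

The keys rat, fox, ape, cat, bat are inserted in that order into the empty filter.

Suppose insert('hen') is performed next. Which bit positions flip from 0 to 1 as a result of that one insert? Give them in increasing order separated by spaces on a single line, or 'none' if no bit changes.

Start: bits=000000000000000
After insert 'rat': sets bits 4 6 -> bits=000010100000000
After insert 'fox': sets bits 7 11 -> bits=000010110001000
After insert 'ape': sets bits 7 10 -> bits=000010110011000
After insert 'cat': sets bits 1 6 -> bits=010010110011000
After insert 'bat': sets bits 2 7 -> bits=011010110011000
insert 'hen' would touch bits 1 11; currently bit1=1, bit11=1
Bits that are 0 among those (would change 0->1): none

Answer: none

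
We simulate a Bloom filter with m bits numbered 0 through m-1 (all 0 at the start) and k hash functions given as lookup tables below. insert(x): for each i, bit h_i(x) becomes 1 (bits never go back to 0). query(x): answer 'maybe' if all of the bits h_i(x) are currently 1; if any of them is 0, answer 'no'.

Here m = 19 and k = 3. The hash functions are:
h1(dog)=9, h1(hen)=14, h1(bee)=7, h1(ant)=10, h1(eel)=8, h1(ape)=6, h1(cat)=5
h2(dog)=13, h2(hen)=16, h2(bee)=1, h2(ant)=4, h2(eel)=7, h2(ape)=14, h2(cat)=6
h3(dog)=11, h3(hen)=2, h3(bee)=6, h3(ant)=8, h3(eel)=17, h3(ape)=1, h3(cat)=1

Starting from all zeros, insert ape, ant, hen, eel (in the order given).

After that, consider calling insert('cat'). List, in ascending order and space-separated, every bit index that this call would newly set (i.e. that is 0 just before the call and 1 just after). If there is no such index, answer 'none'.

Start: bits=0000000000000000000
After insert 'ape': sets bits 1 6 14 -> bits=0100001000000010000
After insert 'ant': sets bits 4 8 10 -> bits=0100101010100010000
After insert 'hen': sets bits 2 14 16 -> bits=0110101010100010100
After insert 'eel': sets bits 7 8 17 -> bits=0110101110100010110
insert 'cat' would touch bits 1 5 6; currently bit1=1, bit5=0, bit6=1
Bits that are 0 among those (would change 0->1): 5

Answer: 5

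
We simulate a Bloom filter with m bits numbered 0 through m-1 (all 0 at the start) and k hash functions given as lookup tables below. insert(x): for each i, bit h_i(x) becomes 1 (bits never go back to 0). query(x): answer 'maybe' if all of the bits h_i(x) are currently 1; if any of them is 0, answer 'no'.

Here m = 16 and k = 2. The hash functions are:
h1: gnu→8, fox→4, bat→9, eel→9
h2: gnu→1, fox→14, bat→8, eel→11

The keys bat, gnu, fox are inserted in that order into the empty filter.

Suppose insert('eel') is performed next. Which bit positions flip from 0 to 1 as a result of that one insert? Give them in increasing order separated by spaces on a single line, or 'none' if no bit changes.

Answer: 11

Derivation:
Start: bits=0000000000000000
After insert 'bat': sets bits 8 9 -> bits=0000000011000000
After insert 'gnu': sets bits 1 8 -> bits=0100000011000000
After insert 'fox': sets bits 4 14 -> bits=0100100011000010
insert 'eel' would touch bits 9 11; currently bit9=1, bit11=0
Bits that are 0 among those (would change 0->1): 11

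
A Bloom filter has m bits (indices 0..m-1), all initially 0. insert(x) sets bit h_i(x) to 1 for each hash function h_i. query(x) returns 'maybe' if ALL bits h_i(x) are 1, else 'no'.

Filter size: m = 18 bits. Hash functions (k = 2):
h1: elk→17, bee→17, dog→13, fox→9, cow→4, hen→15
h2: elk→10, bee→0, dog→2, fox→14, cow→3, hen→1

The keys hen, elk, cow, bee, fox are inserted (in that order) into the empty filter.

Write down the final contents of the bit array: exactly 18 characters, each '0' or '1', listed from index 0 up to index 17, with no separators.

Start: bits=000000000000000000
After insert 'hen': sets bits 1 15 -> bits=010000000000000100
After insert 'elk': sets bits 10 17 -> bits=010000000010000101
After insert 'cow': sets bits 3 4 -> bits=010110000010000101
After insert 'bee': sets bits 0 17 -> bits=110110000010000101
After insert 'fox': sets bits 9 14 -> bits=110110000110001101

Answer: 110110000110001101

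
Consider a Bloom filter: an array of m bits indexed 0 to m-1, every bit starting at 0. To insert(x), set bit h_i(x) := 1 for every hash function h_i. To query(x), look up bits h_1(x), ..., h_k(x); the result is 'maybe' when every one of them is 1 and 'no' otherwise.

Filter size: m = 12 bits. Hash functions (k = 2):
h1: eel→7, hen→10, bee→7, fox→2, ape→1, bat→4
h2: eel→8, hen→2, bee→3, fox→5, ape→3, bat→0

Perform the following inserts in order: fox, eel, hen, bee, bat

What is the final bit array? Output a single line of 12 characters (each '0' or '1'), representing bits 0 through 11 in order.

Answer: 101111011010

Derivation:
Start: bits=000000000000
After insert 'fox': sets bits 2 5 -> bits=001001000000
After insert 'eel': sets bits 7 8 -> bits=001001011000
After insert 'hen': sets bits 2 10 -> bits=001001011010
After insert 'bee': sets bits 3 7 -> bits=001101011010
After insert 'bat': sets bits 0 4 -> bits=101111011010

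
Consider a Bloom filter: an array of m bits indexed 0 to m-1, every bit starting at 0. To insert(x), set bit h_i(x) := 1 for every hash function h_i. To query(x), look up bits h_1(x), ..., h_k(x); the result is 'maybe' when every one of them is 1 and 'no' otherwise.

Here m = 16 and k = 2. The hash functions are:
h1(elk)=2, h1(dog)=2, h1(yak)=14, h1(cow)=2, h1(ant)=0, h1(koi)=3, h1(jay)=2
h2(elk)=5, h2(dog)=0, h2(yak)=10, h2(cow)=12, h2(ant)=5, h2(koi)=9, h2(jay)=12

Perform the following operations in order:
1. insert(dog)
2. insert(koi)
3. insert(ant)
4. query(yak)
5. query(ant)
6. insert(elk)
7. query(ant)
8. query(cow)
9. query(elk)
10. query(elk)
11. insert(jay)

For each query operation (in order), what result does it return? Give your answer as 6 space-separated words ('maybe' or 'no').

Answer: no maybe maybe no maybe maybe

Derivation:
Start: bits=0000000000000000
Op 1: insert dog -> sets bits 0 2 -> bits=1010000000000000
Op 2: insert koi -> sets bits 3 9 -> bits=1011000001000000
Op 3: insert ant -> sets bits 0 5 -> bits=1011010001000000
Op 4: query yak -> checks bit10=0, bit14=0 (has a 0) -> no
Op 5: query ant -> checks bit0=1, bit5=1 (all 1) -> maybe
Op 6: insert elk -> sets bits 2 5 -> bits=1011010001000000
Op 7: query ant -> checks bit0=1, bit5=1 (all 1) -> maybe
Op 8: query cow -> checks bit2=1, bit12=0 (has a 0) -> no
Op 9: query elk -> checks bit2=1, bit5=1 (all 1) -> maybe
Op 10: query elk -> checks bit2=1, bit5=1 (all 1) -> maybe
Op 11: insert jay -> sets bits 2 12 -> bits=1011010001001000
Query results in order: no maybe maybe no maybe maybe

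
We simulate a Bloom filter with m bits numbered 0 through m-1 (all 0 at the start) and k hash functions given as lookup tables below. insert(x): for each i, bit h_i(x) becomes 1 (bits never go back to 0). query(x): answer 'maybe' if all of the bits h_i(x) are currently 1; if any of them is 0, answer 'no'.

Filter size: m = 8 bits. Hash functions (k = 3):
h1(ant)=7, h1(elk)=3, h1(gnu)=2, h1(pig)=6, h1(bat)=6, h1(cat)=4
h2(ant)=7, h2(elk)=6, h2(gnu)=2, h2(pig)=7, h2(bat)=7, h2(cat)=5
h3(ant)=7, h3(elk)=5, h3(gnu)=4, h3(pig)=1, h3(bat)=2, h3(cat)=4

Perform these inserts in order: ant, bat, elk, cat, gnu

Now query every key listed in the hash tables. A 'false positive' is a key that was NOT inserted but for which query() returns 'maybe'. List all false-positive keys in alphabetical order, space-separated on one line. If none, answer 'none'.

Answer: none

Derivation:
Start: bits=00000000
After insert 'ant': sets bits 7 -> bits=00000001
After insert 'bat': sets bits 2 6 7 -> bits=00100011
After insert 'elk': sets bits 3 5 6 -> bits=00110111
After insert 'cat': sets bits 4 5 -> bits=00111111
After insert 'gnu': sets bits 2 4 -> bits=00111111
Not inserted: pig — query each against bits=00111111:
query pig: checks bit1=0, bit6=1, bit7=1 (has a 0) -> no => not a false positive
False positives (alphabetical): none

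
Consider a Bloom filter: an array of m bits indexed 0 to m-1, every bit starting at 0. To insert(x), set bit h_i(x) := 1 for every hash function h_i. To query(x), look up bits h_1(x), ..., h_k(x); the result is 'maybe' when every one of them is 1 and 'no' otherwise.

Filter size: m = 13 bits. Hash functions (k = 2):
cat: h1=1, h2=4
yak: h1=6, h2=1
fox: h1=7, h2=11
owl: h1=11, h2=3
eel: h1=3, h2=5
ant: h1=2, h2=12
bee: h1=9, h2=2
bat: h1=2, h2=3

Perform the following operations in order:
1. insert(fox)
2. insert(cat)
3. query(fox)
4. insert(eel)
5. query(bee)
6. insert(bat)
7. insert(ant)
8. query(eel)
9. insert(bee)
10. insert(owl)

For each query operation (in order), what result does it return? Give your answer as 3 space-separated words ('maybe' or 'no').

Answer: maybe no maybe

Derivation:
Start: bits=0000000000000
Op 1: insert fox -> sets bits 7 11 -> bits=0000000100010
Op 2: insert cat -> sets bits 1 4 -> bits=0100100100010
Op 3: query fox -> checks bit7=1, bit11=1 (all 1) -> maybe
Op 4: insert eel -> sets bits 3 5 -> bits=0101110100010
Op 5: query bee -> checks bit2=0, bit9=0 (has a 0) -> no
Op 6: insert bat -> sets bits 2 3 -> bits=0111110100010
Op 7: insert ant -> sets bits 2 12 -> bits=0111110100011
Op 8: query eel -> checks bit3=1, bit5=1 (all 1) -> maybe
Op 9: insert bee -> sets bits 2 9 -> bits=0111110101011
Op 10: insert owl -> sets bits 3 11 -> bits=0111110101011
Query results in order: maybe no maybe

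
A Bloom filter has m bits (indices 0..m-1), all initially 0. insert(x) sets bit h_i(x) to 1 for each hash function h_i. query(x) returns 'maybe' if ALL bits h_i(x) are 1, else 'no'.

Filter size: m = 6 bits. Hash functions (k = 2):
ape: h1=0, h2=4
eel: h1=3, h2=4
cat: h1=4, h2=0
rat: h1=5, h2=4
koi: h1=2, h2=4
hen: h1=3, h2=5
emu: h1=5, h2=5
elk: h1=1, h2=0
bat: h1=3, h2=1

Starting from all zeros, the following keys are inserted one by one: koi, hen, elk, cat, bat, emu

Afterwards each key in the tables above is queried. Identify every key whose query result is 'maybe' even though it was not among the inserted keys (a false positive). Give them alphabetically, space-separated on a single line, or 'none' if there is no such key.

Start: bits=000000
After insert 'koi': sets bits 2 4 -> bits=001010
After insert 'hen': sets bits 3 5 -> bits=001111
After insert 'elk': sets bits 0 1 -> bits=111111
After insert 'cat': sets bits 0 4 -> bits=111111
After insert 'bat': sets bits 1 3 -> bits=111111
After insert 'emu': sets bits 5 -> bits=111111
Not inserted: ape eel rat — query each against bits=111111:
query ape: checks bit0=1, bit4=1 (all 1) -> maybe => FALSE POSITIVE
query eel: checks bit3=1, bit4=1 (all 1) -> maybe => FALSE POSITIVE
query rat: checks bit4=1, bit5=1 (all 1) -> maybe => FALSE POSITIVE
False positives (alphabetical): ape eel rat

Answer: ape eel rat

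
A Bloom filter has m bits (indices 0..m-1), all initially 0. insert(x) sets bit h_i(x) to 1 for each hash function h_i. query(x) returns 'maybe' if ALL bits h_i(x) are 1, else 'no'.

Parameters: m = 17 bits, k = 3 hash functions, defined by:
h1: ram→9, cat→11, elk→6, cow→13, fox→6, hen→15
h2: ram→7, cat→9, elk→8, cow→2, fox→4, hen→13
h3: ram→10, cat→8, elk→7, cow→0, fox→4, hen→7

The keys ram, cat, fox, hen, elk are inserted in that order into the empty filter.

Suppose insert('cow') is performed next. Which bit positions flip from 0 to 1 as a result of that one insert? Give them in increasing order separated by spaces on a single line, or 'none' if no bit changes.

Start: bits=00000000000000000
After insert 'ram': sets bits 7 9 10 -> bits=00000001011000000
After insert 'cat': sets bits 8 9 11 -> bits=00000001111100000
After insert 'fox': sets bits 4 6 -> bits=00001011111100000
After insert 'hen': sets bits 7 13 15 -> bits=00001011111101010
After insert 'elk': sets bits 6 7 8 -> bits=00001011111101010
insert 'cow' would touch bits 0 2 13; currently bit0=0, bit2=0, bit13=1
Bits that are 0 among those (would change 0->1): 0 2

Answer: 0 2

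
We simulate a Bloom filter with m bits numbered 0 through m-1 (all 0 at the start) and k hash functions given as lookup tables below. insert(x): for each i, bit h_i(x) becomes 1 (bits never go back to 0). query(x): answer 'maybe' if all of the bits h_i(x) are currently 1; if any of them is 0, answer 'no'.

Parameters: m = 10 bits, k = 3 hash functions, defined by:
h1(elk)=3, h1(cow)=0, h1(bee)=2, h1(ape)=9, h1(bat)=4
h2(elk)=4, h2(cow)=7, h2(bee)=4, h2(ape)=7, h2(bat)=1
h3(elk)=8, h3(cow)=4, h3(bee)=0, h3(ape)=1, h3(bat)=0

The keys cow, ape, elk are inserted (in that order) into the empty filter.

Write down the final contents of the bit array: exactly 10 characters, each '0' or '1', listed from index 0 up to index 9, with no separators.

Start: bits=0000000000
After insert 'cow': sets bits 0 4 7 -> bits=1000100100
After insert 'ape': sets bits 1 7 9 -> bits=1100100101
After insert 'elk': sets bits 3 4 8 -> bits=1101100111

Answer: 1101100111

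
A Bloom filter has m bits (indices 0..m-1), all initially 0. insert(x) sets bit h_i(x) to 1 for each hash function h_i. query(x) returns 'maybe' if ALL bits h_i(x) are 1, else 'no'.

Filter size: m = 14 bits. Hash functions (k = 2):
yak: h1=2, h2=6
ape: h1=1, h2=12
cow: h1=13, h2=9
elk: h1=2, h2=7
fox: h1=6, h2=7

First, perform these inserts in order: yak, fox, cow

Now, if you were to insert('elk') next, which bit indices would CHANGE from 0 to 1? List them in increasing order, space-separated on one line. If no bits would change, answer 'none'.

Answer: none

Derivation:
Start: bits=00000000000000
After insert 'yak': sets bits 2 6 -> bits=00100010000000
After insert 'fox': sets bits 6 7 -> bits=00100011000000
After insert 'cow': sets bits 9 13 -> bits=00100011010001
insert 'elk' would touch bits 2 7; currently bit2=1, bit7=1
Bits that are 0 among those (would change 0->1): none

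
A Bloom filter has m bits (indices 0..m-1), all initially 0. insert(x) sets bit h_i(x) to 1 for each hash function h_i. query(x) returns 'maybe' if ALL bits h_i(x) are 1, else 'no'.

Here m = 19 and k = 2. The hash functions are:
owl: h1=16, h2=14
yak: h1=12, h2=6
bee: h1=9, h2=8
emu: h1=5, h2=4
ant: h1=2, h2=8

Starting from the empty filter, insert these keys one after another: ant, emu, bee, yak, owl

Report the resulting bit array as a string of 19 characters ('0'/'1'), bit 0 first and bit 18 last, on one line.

Answer: 0010111011001010100

Derivation:
Start: bits=0000000000000000000
After insert 'ant': sets bits 2 8 -> bits=0010000010000000000
After insert 'emu': sets bits 4 5 -> bits=0010110010000000000
After insert 'bee': sets bits 8 9 -> bits=0010110011000000000
After insert 'yak': sets bits 6 12 -> bits=0010111011001000000
After insert 'owl': sets bits 14 16 -> bits=0010111011001010100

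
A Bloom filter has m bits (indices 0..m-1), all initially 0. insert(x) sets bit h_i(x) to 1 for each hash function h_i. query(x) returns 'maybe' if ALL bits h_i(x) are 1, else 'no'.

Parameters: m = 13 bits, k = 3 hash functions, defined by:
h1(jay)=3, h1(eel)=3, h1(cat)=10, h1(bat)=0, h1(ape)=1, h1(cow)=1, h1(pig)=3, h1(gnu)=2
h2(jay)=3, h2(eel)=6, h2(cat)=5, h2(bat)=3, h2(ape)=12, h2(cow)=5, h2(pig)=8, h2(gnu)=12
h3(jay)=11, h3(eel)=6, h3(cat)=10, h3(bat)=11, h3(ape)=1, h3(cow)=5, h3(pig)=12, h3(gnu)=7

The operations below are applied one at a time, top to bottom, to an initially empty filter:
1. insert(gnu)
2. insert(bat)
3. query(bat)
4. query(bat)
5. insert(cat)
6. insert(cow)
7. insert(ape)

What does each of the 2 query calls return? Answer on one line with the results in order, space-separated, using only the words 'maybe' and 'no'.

Answer: maybe maybe

Derivation:
Start: bits=0000000000000
Op 1: insert gnu -> sets bits 2 7 12 -> bits=0010000100001
Op 2: insert bat -> sets bits 0 3 11 -> bits=1011000100011
Op 3: query bat -> checks bit0=1, bit3=1, bit11=1 (all 1) -> maybe
Op 4: query bat -> checks bit0=1, bit3=1, bit11=1 (all 1) -> maybe
Op 5: insert cat -> sets bits 5 10 -> bits=1011010100111
Op 6: insert cow -> sets bits 1 5 -> bits=1111010100111
Op 7: insert ape -> sets bits 1 12 -> bits=1111010100111
Query results in order: maybe maybe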